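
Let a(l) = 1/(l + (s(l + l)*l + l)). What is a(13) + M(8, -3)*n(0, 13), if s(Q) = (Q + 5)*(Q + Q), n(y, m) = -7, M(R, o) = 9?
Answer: -1321865/20982 ≈ -63.000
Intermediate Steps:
s(Q) = 2*Q*(5 + Q) (s(Q) = (5 + Q)*(2*Q) = 2*Q*(5 + Q))
a(l) = 1/(2*l + 4*l**2*(5 + 2*l)) (a(l) = 1/(l + ((2*(l + l)*(5 + (l + l)))*l + l)) = 1/(l + ((2*(2*l)*(5 + 2*l))*l + l)) = 1/(l + ((4*l*(5 + 2*l))*l + l)) = 1/(l + (4*l**2*(5 + 2*l) + l)) = 1/(l + (l + 4*l**2*(5 + 2*l))) = 1/(2*l + 4*l**2*(5 + 2*l)))
a(13) + M(8, -3)*n(0, 13) = (1/2)/(13*(1 + 2*13*(5 + 2*13))) + 9*(-7) = (1/2)*(1/13)/(1 + 2*13*(5 + 26)) - 63 = (1/2)*(1/13)/(1 + 2*13*31) - 63 = (1/2)*(1/13)/(1 + 806) - 63 = (1/2)*(1/13)/807 - 63 = (1/2)*(1/13)*(1/807) - 63 = 1/20982 - 63 = -1321865/20982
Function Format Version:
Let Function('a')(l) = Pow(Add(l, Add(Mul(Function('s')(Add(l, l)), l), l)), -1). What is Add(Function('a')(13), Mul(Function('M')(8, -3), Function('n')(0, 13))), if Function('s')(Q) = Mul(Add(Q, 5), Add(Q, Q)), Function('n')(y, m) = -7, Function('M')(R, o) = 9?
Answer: Rational(-1321865, 20982) ≈ -63.000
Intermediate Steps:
Function('s')(Q) = Mul(2, Q, Add(5, Q)) (Function('s')(Q) = Mul(Add(5, Q), Mul(2, Q)) = Mul(2, Q, Add(5, Q)))
Function('a')(l) = Pow(Add(Mul(2, l), Mul(4, Pow(l, 2), Add(5, Mul(2, l)))), -1) (Function('a')(l) = Pow(Add(l, Add(Mul(Mul(2, Add(l, l), Add(5, Add(l, l))), l), l)), -1) = Pow(Add(l, Add(Mul(Mul(2, Mul(2, l), Add(5, Mul(2, l))), l), l)), -1) = Pow(Add(l, Add(Mul(Mul(4, l, Add(5, Mul(2, l))), l), l)), -1) = Pow(Add(l, Add(Mul(4, Pow(l, 2), Add(5, Mul(2, l))), l)), -1) = Pow(Add(l, Add(l, Mul(4, Pow(l, 2), Add(5, Mul(2, l))))), -1) = Pow(Add(Mul(2, l), Mul(4, Pow(l, 2), Add(5, Mul(2, l)))), -1))
Add(Function('a')(13), Mul(Function('M')(8, -3), Function('n')(0, 13))) = Add(Mul(Rational(1, 2), Pow(13, -1), Pow(Add(1, Mul(2, 13, Add(5, Mul(2, 13)))), -1)), Mul(9, -7)) = Add(Mul(Rational(1, 2), Rational(1, 13), Pow(Add(1, Mul(2, 13, Add(5, 26))), -1)), -63) = Add(Mul(Rational(1, 2), Rational(1, 13), Pow(Add(1, Mul(2, 13, 31)), -1)), -63) = Add(Mul(Rational(1, 2), Rational(1, 13), Pow(Add(1, 806), -1)), -63) = Add(Mul(Rational(1, 2), Rational(1, 13), Pow(807, -1)), -63) = Add(Mul(Rational(1, 2), Rational(1, 13), Rational(1, 807)), -63) = Add(Rational(1, 20982), -63) = Rational(-1321865, 20982)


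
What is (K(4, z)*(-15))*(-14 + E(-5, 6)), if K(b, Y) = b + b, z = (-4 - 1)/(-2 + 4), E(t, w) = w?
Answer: 960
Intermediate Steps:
z = -5/2 ≈ -2.5000
K(b, Y) = 2*b
(K(4, z)*(-15))*(-14 + E(-5, 6)) = ((2*4)*(-15))*(-14 + 6) = (8*(-15))*(-8) = -120*(-8) = 960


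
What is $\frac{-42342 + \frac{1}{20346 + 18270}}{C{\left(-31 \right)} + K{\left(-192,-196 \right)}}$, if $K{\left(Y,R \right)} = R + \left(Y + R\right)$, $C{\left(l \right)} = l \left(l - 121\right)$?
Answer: $- \frac{1635078671}{159406848} \approx -10.257$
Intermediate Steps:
$C{\left(l \right)} = l \left(-121 + l\right)$
$K{\left(Y,R \right)} = Y + 2 R$ ($K{\left(Y,R \right)} = R + \left(R + Y\right) = Y + 2 R$)
$\frac{-42342 + \frac{1}{20346 + 18270}}{C{\left(-31 \right)} + K{\left(-192,-196 \right)}} = \frac{-42342 + \frac{1}{20346 + 18270}}{- 31 \left(-121 - 31\right) + \left(-192 + 2 \left(-196\right)\right)} = \frac{-42342 + \frac{1}{38616}}{\left(-31\right) \left(-152\right) - 584} = \frac{-42342 + \frac{1}{38616}}{4712 - 584} = - \frac{1635078671}{38616 \cdot 4128} = \left(- \frac{1635078671}{38616}\right) \frac{1}{4128} = - \frac{1635078671}{159406848}$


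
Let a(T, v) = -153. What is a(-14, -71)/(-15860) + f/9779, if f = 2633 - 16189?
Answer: -213501973/155094940 ≈ -1.3766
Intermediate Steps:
f = -13556
a(-14, -71)/(-15860) + f/9779 = -153/(-15860) - 13556/9779 = -153*(-1/15860) - 13556*1/9779 = 153/15860 - 13556/9779 = -213501973/155094940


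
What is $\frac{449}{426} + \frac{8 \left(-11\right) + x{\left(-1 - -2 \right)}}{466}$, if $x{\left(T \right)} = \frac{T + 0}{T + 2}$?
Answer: $\frac{14324}{16543} \approx 0.86586$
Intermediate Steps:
$x{\left(T \right)} = \frac{T}{2 + T}$
$\frac{449}{426} + \frac{8 \left(-11\right) + x{\left(-1 - -2 \right)}}{466} = \frac{449}{426} + \frac{8 \left(-11\right) + \frac{-1 - -2}{2 - -1}}{466} = 449 \cdot \frac{1}{426} + \left(-88 + \frac{-1 + 2}{2 + \left(-1 + 2\right)}\right) \frac{1}{466} = \frac{449}{426} + \left(-88 + 1 \frac{1}{2 + 1}\right) \frac{1}{466} = \frac{449}{426} + \left(-88 + 1 \cdot \frac{1}{3}\right) \frac{1}{466} = \frac{449}{426} + \left(-88 + \frac{1}{3}\right) \frac{1}{466} = \frac{449}{426} - \frac{263}{1398} = \frac{14324}{16543}$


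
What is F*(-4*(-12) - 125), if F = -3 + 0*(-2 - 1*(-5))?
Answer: 231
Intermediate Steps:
F = -3 (F = -3 + 0*(-2 + 5) = -3 + 0*3 = -3 + 0 = -3)
F*(-4*(-12) - 125) = -3*(-4*(-12) - 125) = -3*(48 - 125) = -3*(-77) = 231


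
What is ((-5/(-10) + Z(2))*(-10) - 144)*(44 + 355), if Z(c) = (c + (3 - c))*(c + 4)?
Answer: -131271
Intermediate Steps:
Z(c) = 12 + 3*c (Z(c) = 3*(4 + c) = 12 + 3*c)
((-5/(-10) + Z(2))*(-10) - 144)*(44 + 355) = ((-5/(-10) + (12 + 3*2))*(-10) - 144)*(44 + 355) = ((-5*(-1/10) + (12 + 6))*(-10) - 144)*399 = ((1/2 + 18)*(-10) - 144)*399 = ((37/2)*(-10) - 144)*399 = (-185 - 144)*399 = -329*399 = -131271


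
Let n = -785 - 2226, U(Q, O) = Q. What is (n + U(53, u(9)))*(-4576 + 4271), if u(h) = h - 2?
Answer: 902190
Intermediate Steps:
u(h) = -2 + h
n = -3011
(n + U(53, u(9)))*(-4576 + 4271) = (-3011 + 53)*(-4576 + 4271) = -2958*(-305) = 902190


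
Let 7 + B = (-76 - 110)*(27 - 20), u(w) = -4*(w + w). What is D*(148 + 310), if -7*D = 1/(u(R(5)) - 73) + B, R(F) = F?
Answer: 67746444/791 ≈ 85647.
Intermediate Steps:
u(w) = -8*w
B = -1309 (B = -7 + (-76 - 110)*(27 - 20) = -7 - 186*7 = -7 - 1302 = -1309)
D = 147918/791 (D = -(1/(-8*5 - 73) - 1309)/7 = -(1/(-40 - 73) - 1309)/7 = -(1/(-113) - 1309)/7 = -(-1/113 - 1309)/7 = -1/7*(-147918/113) = 147918/791 ≈ 187.00)
D*(148 + 310) = 147918*(148 + 310)/791 = (147918/791)*458 = 67746444/791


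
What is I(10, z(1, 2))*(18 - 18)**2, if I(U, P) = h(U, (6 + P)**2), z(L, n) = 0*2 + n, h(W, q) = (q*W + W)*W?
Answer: 0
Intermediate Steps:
h(W, q) = W*(W + W*q) (h(W, q) = (W*q + W)*W = (W + W*q)*W = W*(W + W*q))
z(L, n) = n (z(L, n) = 0 + n = n)
I(U, P) = U**2*(1 + (6 + P)**2)
I(10, z(1, 2))*(18 - 18)**2 = (10**2*(1 + (6 + 2)**2))*(18 - 18)**2 = (100*(1 + 8**2))*0**2 = (100*(1 + 64))*0 = (100*65)*0 = 6500*0 = 0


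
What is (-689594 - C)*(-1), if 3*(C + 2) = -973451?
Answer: 1095325/3 ≈ 3.6511e+5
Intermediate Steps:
C = -973457/3 (C = -2 + (1/3)*(-973451) = -2 - 973451/3 = -973457/3 ≈ -3.2449e+5)
(-689594 - C)*(-1) = (-689594 - 1*(-973457/3))*(-1) = (-689594 + 973457/3)*(-1) = -1095325/3*(-1) = 1095325/3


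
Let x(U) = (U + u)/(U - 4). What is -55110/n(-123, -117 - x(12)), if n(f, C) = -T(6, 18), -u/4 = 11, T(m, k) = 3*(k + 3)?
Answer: 18370/21 ≈ 874.76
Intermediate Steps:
T(m, k) = 9 + 3*k (T(m, k) = 3*(3 + k) = 9 + 3*k)
u = -44 (u = -4*11 = -44)
x(U) = (-44 + U)/(-4 + U) (x(U) = (U - 44)/(U - 4) = (-44 + U)/(-4 + U))
n(f, C) = -63 (n(f, C) = -(9 + 3*18) = -(9 + 54) = -1*63 = -63)
-55110/n(-123, -117 - x(12)) = -55110/(-63) = -55110*(-1/63) = 18370/21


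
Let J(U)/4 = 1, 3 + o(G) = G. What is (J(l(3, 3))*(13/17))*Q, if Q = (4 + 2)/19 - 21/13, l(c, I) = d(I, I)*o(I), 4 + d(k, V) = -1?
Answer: -1284/323 ≈ -3.9752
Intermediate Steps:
d(k, V) = -5 (d(k, V) = -4 - 1 = -5)
o(G) = -3 + G
l(c, I) = 15 - 5*I (l(c, I) = -5*(-3 + I) = 15 - 5*I)
J(U) = 4 (J(U) = 4*1 = 4)
Q = -321/247 (Q = 6*(1/19) - 21*1/13 = 6/19 - 21/13 = -321/247 ≈ -1.2996)
(J(l(3, 3))*(13/17))*Q = (4*(13/17))*(-321/247) = (52/17)*(-321/247) = -1284/323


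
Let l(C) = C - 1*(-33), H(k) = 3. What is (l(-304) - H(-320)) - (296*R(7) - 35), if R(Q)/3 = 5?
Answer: -4679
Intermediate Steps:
l(C) = 33 + C (l(C) = C + 33 = 33 + C)
R(Q) = 15 (R(Q) = 3*5 = 15)
(l(-304) - H(-320)) - (296*R(7) - 35) = ((33 - 304) - 1*3) - (296*15 - 35) = (-271 - 3) - (4440 - 35) = -274 - 1*4405 = -274 - 4405 = -4679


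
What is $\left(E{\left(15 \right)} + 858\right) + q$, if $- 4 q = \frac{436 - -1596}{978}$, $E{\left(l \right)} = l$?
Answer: $\frac{426643}{489} \approx 872.48$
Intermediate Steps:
$q = - \frac{254}{489}$ ($q = - \frac{\left(436 - -1596\right) \frac{1}{978}}{4} = - \frac{\left(436 + 1596\right) \frac{1}{978}}{4} = - \frac{2032 \cdot \frac{1}{978}}{4} = \left(- \frac{1}{4}\right) \frac{1016}{489} = - \frac{254}{489} \approx -0.51943$)
$\left(E{\left(15 \right)} + 858\right) + q = \left(15 + 858\right) - \frac{254}{489} = 873 - \frac{254}{489} = \frac{426643}{489}$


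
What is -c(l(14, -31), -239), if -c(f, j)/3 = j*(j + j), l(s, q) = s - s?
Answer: 342726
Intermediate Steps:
l(s, q) = 0
c(f, j) = -6*j² (c(f, j) = -3*j*(j + j) = -3*j*2*j = -6*j²)
-c(l(14, -31), -239) = -(-6)*(-239)² = -(-6)*57121 = -1*(-342726) = 342726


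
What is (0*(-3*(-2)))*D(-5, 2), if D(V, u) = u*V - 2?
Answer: 0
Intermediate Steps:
D(V, u) = -2 + V*u (D(V, u) = V*u - 2 = -2 + V*u)
(0*(-3*(-2)))*D(-5, 2) = (0*(-3*(-2)))*(-2 - 5*2) = (0*6)*(-2 - 10) = 0*(-12) = 0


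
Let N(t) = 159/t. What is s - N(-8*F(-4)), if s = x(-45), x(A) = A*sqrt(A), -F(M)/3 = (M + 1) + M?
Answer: 53/56 - 135*I*sqrt(5) ≈ 0.94643 - 301.87*I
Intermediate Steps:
F(M) = -3 - 6*M (F(M) = -3*((M + 1) + M) = -3*((1 + M) + M) = -3*(1 + 2*M) = -3 - 6*M)
x(A) = A**(3/2)
s = -135*I*sqrt(5) (s = (-45)**(3/2) = -135*I*sqrt(5) ≈ -301.87*I)
s - N(-8*F(-4)) = -135*I*sqrt(5) - 159/((-8*(-3 - 6*(-4)))) = -135*I*sqrt(5) - 159/((-8*(-3 + 24))) = -135*I*sqrt(5) - 159/((-8*21)) = -135*I*sqrt(5) - 159/(-168) = -135*I*sqrt(5) - 159*(-1)/168 = -135*I*sqrt(5) - 1*(-53/56) = -135*I*sqrt(5) + 53/56 = 53/56 - 135*I*sqrt(5)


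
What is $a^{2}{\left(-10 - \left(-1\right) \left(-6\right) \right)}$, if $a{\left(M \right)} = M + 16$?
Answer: $0$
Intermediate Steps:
$a{\left(M \right)} = 16 + M$
$a^{2}{\left(-10 - \left(-1\right) \left(-6\right) \right)} = \left(16 - \left(10 - -6\right)\right)^{2} = \left(16 - 16\right)^{2} = 0^{2} = 0$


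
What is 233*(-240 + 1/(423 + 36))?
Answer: -25667047/459 ≈ -55920.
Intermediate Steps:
233*(-240 + 1/(423 + 36)) = 233*(-240 + 1/459) = 233*(-110159/459) = -25667047/459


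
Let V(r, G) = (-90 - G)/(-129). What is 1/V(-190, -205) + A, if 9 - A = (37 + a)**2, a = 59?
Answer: -1058934/115 ≈ -9208.1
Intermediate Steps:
V(r, G) = 30/43 + G/129 (V(r, G) = (-90 - G)*(-1/129) = 30/43 + G/129)
A = -9207 (A = 9 - (37 + 59)**2 = 9 - 1*96**2 = 9 - 1*9216 = 9 - 9216 = -9207)
1/V(-190, -205) + A = 1/(30/43 + (1/129)*(-205)) - 9207 = 1/(30/43 - 205/129) - 9207 = 1/(-115/129) - 9207 = -129/115 - 9207 = -1058934/115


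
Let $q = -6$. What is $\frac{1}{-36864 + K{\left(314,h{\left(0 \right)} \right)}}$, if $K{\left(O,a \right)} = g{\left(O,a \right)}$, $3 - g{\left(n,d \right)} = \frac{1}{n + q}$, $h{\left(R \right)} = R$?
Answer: $- \frac{308}{11353189} \approx -2.7129 \cdot 10^{-5}$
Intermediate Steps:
$g{\left(n,d \right)} = 3 - \frac{1}{-6 + n}$ ($g{\left(n,d \right)} = 3 - \frac{1}{n - 6} = 3 - \frac{1}{-6 + n}$)
$K{\left(O,a \right)} = \frac{-19 + 3 O}{-6 + O}$
$\frac{1}{-36864 + K{\left(314,h{\left(0 \right)} \right)}} = \frac{1}{-36864 + \frac{-19 + 3 \cdot 314}{-6 + 314}} = \frac{1}{-36864 + \frac{-19 + 942}{308}} = \frac{1}{-36864 + \frac{1}{308} \cdot 923} = \frac{1}{-36864 + \frac{923}{308}} = \frac{1}{- \frac{11353189}{308}} = - \frac{308}{11353189}$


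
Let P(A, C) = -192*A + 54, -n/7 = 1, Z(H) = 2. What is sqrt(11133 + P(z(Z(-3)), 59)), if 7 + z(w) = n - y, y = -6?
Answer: sqrt(12723) ≈ 112.80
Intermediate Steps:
n = -7 (n = -7*1 = -7)
z(w) = -8 (z(w) = -7 + (-7 - 1*(-6)) = -7 + (-7 + 6) = -7 - 1 = -8)
P(A, C) = 54 - 192*A
sqrt(11133 + P(z(Z(-3)), 59)) = sqrt(11133 + (54 - 192*(-8))) = sqrt(11133 + (54 + 1536)) = sqrt(11133 + 1590) = sqrt(12723)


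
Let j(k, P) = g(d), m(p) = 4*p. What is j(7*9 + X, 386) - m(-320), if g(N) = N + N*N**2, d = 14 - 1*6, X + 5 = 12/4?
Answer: 1800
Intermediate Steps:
X = -2 (X = -5 + 12/4 = -5 + 12*(1/4) = -5 + 3 = -2)
d = 8 (d = 14 - 6 = 8)
g(N) = N + N**3
j(k, P) = 520 (j(k, P) = 8 + 8**3 = 8 + 512 = 520)
j(7*9 + X, 386) - m(-320) = 520 - 4*(-320) = 520 - 1*(-1280) = 520 + 1280 = 1800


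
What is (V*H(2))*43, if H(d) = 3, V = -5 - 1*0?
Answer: -645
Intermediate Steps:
V = -5 (V = -5 + 0 = -5)
(V*H(2))*43 = -5*3*43 = -15*43 = -645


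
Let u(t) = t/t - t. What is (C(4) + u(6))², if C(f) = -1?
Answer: 36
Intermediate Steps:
u(t) = 1 - t
(C(4) + u(6))² = (-1 + (1 - 1*6))² = (-1 + (1 - 6))² = (-1 - 5)² = (-6)² = 36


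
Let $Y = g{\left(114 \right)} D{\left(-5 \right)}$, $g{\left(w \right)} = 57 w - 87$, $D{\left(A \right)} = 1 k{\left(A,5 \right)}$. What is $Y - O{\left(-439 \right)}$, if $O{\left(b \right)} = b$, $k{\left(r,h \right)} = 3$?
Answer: $19672$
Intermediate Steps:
$D{\left(A \right)} = 3$ ($D{\left(A \right)} = 1 \cdot 3 = 3$)
$g{\left(w \right)} = -87 + 57 w$
$Y = 19233$ ($Y = \left(-87 + 57 \cdot 114\right) 3 = \left(-87 + 6498\right) 3 = 6411 \cdot 3 = 19233$)
$Y - O{\left(-439 \right)} = 19233 - -439 = 19233 + 439 = 19672$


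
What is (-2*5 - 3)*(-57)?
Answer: 741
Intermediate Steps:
(-2*5 - 3)*(-57) = (-10 - 3)*(-57) = -13*(-57) = 741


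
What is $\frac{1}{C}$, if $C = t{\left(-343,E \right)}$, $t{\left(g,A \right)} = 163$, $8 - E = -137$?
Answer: $\frac{1}{163} \approx 0.006135$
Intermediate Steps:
$E = 145$ ($E = 8 - -137 = 8 + 137 = 145$)
$C = 163$
$\frac{1}{C} = \frac{1}{163}$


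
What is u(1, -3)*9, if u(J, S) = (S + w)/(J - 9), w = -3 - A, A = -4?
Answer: 9/4 ≈ 2.2500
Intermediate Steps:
w = 1 (w = -3 - 1*(-4) = -3 + 4 = 1)
u(J, S) = (1 + S)/(-9 + J) (u(J, S) = (S + 1)/(J - 9) = (1 + S)/(-9 + J))
u(1, -3)*9 = ((1 - 3)/(-9 + 1))*9 = (-2/(-8))*9 = -⅛*(-2)*9 = (¼)*9 = 9/4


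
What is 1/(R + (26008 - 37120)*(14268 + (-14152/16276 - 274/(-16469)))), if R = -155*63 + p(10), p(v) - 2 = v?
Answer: -67012361/10624561353214017 ≈ -6.3073e-9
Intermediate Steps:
p(v) = 2 + v
R = -9753 (R = -155*63 + (2 + 10) = -9765 + 12 = -9753)
1/(R + (26008 - 37120)*(14268 + (-14152/16276 - 274/(-16469)))) = 1/(-9753 + (26008 - 37120)*(14268 + (-14152/16276 - 274/(-16469)))) = 1/(-9753 - 11112*(14268 + (-14152*1/16276 - 274*(-1/16469)))) = 1/(-9753 - 11112*(14268 + (-3538/4069 + 274/16469))) = 1/(-9753 - 11112*(14268 - 57152416/67012361)) = 1/(-9753 - 11112*956075214332/67012361) = 1/(-9753 - 10623907781657184/67012361) = 1/(-10624561353214017/67012361) = -67012361/10624561353214017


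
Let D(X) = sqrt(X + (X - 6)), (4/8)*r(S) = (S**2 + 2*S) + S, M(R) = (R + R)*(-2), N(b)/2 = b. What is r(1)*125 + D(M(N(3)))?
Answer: 1000 + 3*I*sqrt(6) ≈ 1000.0 + 7.3485*I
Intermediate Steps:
N(b) = 2*b
M(R) = -4*R (M(R) = (2*R)*(-2) = -4*R)
r(S) = 2*S**2 + 6*S (r(S) = 2*((S**2 + 2*S) + S) = 2*(S**2 + 3*S) = 2*S**2 + 6*S)
D(X) = sqrt(-6 + 2*X) (D(X) = sqrt(X + (-6 + X)) = sqrt(-6 + 2*X))
r(1)*125 + D(M(N(3))) = (2*1*(3 + 1))*125 + sqrt(-6 + 2*(-8*3)) = (2*1*4)*125 + sqrt(-6 + 2*(-4*6)) = 8*125 + sqrt(-6 + 2*(-24)) = 1000 + sqrt(-6 - 48) = 1000 + sqrt(-54) = 1000 + 3*I*sqrt(6)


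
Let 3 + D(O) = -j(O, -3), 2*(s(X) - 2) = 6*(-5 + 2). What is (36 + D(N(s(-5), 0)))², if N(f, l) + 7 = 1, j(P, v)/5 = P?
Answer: 3969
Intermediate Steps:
j(P, v) = 5*P
s(X) = -7 (s(X) = 2 + (6*(-5 + 2))/2 = 2 + (6*(-3))/2 = 2 + (½)*(-18) = 2 - 9 = -7)
N(f, l) = -6 (N(f, l) = -7 + 1 = -6)
D(O) = -3 - 5*O
(36 + D(N(s(-5), 0)))² = (36 + (-3 - 5*(-6)))² = (36 + (-3 + 30))² = (36 + 27)² = 63² = 3969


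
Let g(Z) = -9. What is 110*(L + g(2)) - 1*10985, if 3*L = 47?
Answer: -30755/3 ≈ -10252.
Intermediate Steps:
L = 47/3 (L = (⅓)*47 = 47/3 ≈ 15.667)
110*(L + g(2)) - 1*10985 = 110*(47/3 - 9) - 1*10985 = 110*(20/3) - 10985 = 2200/3 - 10985 = -30755/3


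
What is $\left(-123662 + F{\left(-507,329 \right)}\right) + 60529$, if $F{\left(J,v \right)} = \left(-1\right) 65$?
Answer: $-63198$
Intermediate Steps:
$F{\left(J,v \right)} = -65$
$\left(-123662 + F{\left(-507,329 \right)}\right) + 60529 = \left(-123662 - 65\right) + 60529 = -123727 + 60529 = -63198$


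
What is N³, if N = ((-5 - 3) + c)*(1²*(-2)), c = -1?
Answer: 5832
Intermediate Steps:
N = 18 (N = ((-5 - 3) - 1)*(1²*(-2)) = (-8 - 1)*(1*(-2)) = -9*(-2) = 18)
N³ = 18³ = 5832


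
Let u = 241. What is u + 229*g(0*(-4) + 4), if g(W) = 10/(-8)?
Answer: -181/4 ≈ -45.250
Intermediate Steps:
g(W) = -5/4 (g(W) = 10*(-1/8) = -5/4)
u + 229*g(0*(-4) + 4) = 241 + 229*(-5/4) = 241 - 1145/4 = -181/4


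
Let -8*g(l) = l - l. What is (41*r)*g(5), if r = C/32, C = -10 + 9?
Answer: 0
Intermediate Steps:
C = -1
g(l) = 0 (g(l) = -(l - l)/8 = -⅛*0 = 0)
r = -1/32 ≈ -0.031250
(41*r)*g(5) = (41*(-1/32))*0 = -41/32*0 = 0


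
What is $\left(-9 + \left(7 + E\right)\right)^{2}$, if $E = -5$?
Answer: $49$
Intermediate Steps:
$\left(-9 + \left(7 + E\right)\right)^{2} = \left(-9 + \left(7 - 5\right)\right)^{2} = \left(-9 + 2\right)^{2} = \left(-7\right)^{2} = 49$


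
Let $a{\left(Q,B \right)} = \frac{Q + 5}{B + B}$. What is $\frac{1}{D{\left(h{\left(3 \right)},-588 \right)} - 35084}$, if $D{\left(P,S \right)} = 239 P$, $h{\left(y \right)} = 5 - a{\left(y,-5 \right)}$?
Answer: $- \frac{5}{168489} \approx -2.9676 \cdot 10^{-5}$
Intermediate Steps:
$a{\left(Q,B \right)} = \frac{5 + Q}{2 B}$
$h{\left(y \right)} = \frac{11}{2} + \frac{y}{10}$ ($h{\left(y \right)} = 5 - \frac{5 + y}{2 \left(-5\right)} = 5 - \frac{1}{2} \left(- \frac{1}{5}\right) \left(5 + y\right) = 5 - \left(- \frac{1}{2} - \frac{y}{10}\right) = 5 + \left(\frac{1}{2} + \frac{y}{10}\right) = \frac{11}{2} + \frac{y}{10}$)
$\frac{1}{D{\left(h{\left(3 \right)},-588 \right)} - 35084} = \frac{1}{239 \left(\frac{11}{2} + \frac{1}{10} \cdot 3\right) - 35084} = \frac{1}{239 \left(\frac{11}{2} + \frac{3}{10}\right) - 35084} = \frac{1}{239 \cdot \frac{29}{5} - 35084} = \frac{1}{\frac{6931}{5} - 35084} = \frac{1}{- \frac{168489}{5}} = - \frac{5}{168489}$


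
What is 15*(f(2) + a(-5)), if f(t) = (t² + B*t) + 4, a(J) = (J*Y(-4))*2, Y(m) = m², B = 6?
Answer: -2100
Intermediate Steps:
a(J) = 32*J (a(J) = (J*(-4)²)*2 = (J*16)*2 = (16*J)*2 = 32*J)
f(t) = 4 + t² + 6*t (f(t) = (t² + 6*t) + 4 = 4 + t² + 6*t)
15*(f(2) + a(-5)) = 15*((4 + 2² + 6*2) + 32*(-5)) = 15*((4 + 4 + 12) - 160) = 15*(20 - 160) = 15*(-140) = -2100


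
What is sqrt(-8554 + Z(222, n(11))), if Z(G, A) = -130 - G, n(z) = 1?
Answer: I*sqrt(8906) ≈ 94.372*I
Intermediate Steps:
sqrt(-8554 + Z(222, n(11))) = sqrt(-8554 + (-130 - 1*222)) = sqrt(-8554 + (-130 - 222)) = sqrt(-8554 - 352) = sqrt(-8906) = I*sqrt(8906)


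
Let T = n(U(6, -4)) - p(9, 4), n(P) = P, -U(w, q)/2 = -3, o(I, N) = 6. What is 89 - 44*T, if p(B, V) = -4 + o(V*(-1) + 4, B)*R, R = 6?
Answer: 1233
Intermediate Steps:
U(w, q) = 6 (U(w, q) = -2*(-3) = 6)
p(B, V) = 32 (p(B, V) = -4 + 6*6 = -4 + 36 = 32)
T = -26 (T = 6 - 1*32 = 6 - 32 = -26)
89 - 44*T = 89 - 44*(-26) = 89 + 1144 = 1233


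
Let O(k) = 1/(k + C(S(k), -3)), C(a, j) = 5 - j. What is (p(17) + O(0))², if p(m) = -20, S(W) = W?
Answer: 25281/64 ≈ 395.02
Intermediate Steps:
O(k) = 1/(8 + k) (O(k) = 1/(k + (5 - 1*(-3))) = 1/(k + (5 + 3)) = 1/(k + 8) = 1/(8 + k))
(p(17) + O(0))² = (-20 + 1/(8 + 0))² = (-20 + 1/8)² = (-20 + ⅛)² = (-159/8)² = 25281/64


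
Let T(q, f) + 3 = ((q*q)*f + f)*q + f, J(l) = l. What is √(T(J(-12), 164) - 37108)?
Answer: I*√322307 ≈ 567.72*I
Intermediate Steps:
T(q, f) = -3 + f + q*(f + f*q²) (T(q, f) = -3 + (((q*q)*f + f)*q + f) = -3 + ((q²*f + f)*q + f) = -3 + ((f*q² + f)*q + f) = -3 + ((f + f*q²)*q + f) = -3 + (q*(f + f*q²) + f) = -3 + (f + q*(f + f*q²)) = -3 + f + q*(f + f*q²))
√(T(J(-12), 164) - 37108) = √((-3 + 164 + 164*(-12) + 164*(-12)³) - 37108) = √((-3 + 164 - 1968 + 164*(-1728)) - 37108) = √((-3 + 164 - 1968 - 283392) - 37108) = √(-285199 - 37108) = √(-322307) = I*√322307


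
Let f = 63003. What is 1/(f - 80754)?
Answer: -1/17751 ≈ -5.6335e-5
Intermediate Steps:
1/(f - 80754) = 1/(63003 - 80754) = 1/(-17751) = -1/17751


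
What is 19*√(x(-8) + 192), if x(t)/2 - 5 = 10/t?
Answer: 19*√798/2 ≈ 268.36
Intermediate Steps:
x(t) = 10 + 20/t (x(t) = 10 + 2*(10/t) = 10 + 20/t)
19*√(x(-8) + 192) = 19*√((10 + 20/(-8)) + 192) = 19*√((10 + 20*(-⅛)) + 192) = 19*√((10 - 5/2) + 192) = 19*√(15/2 + 192) = 19*√(399/2) = 19*(√798/2) = 19*√798/2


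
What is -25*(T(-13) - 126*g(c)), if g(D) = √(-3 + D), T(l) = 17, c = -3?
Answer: -425 + 3150*I*√6 ≈ -425.0 + 7715.9*I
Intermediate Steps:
-25*(T(-13) - 126*g(c)) = -25*(17 - 126*√(-3 - 3)) = -25*(17 - 126*I*√6) = -425 + 3150*I*√6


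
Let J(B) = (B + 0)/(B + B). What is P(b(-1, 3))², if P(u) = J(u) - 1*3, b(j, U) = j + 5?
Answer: 25/4 ≈ 6.2500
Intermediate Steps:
J(B) = ½ (J(B) = B/((2*B)) = B*(1/(2*B)) = ½)
b(j, U) = 5 + j
P(u) = -5/2 (P(u) = ½ - 1*3 = ½ - 3 = -5/2)
P(b(-1, 3))² = (-5/2)² = 25/4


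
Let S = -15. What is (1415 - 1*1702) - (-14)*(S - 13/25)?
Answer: -12607/25 ≈ -504.28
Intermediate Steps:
(1415 - 1*1702) - (-14)*(S - 13/25) = (1415 - 1*1702) - (-14)*(-15 - 13/25) = (1415 - 1702) - (-14)*(-15 - 13*1/25) = -287 - (-14)*(-15 - 13/25) = -287 - (-14)*(-388)/25 = -287 - 1*5432/25 = -287 - 5432/25 = -12607/25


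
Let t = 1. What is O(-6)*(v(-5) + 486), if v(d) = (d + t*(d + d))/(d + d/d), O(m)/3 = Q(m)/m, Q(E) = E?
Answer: 5877/4 ≈ 1469.3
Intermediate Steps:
O(m) = 3 (O(m) = 3*(m/m) = 3*1 = 3)
v(d) = 3*d/(1 + d) (v(d) = (d + 1*(d + d))/(d + d/d) = (d + 1*(2*d))/(d + 1) = (d + 2*d)/(1 + d) = (3*d)/(1 + d) = 3*d/(1 + d))
O(-6)*(v(-5) + 486) = 3*(3*(-5)/(1 - 5) + 486) = 3*(3*(-5)/(-4) + 486) = 3*(3*(-5)*(-¼) + 486) = 3*(15/4 + 486) = 3*(1959/4) = 5877/4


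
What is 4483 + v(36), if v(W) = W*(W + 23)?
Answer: 6607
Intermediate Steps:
v(W) = W*(23 + W)
4483 + v(36) = 4483 + 36*(23 + 36) = 4483 + 36*59 = 4483 + 2124 = 6607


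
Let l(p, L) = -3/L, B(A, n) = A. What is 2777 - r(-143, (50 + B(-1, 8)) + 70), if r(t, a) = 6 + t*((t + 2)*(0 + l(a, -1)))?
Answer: -57718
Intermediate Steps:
r(t, a) = 6 + t*(6 + 3*t) (r(t, a) = 6 + t*((t + 2)*(0 - 3/(-1))) = 6 + t*((2 + t)*(0 - 3*(-1))) = 6 + t*((2 + t)*(0 + 3)) = 6 + t*((2 + t)*3) = 6 + t*(6 + 3*t))
2777 - r(-143, (50 + B(-1, 8)) + 70) = 2777 - (6 + 3*(-143)² + 6*(-143)) = 2777 - (6 + 3*20449 - 858) = 2777 - (6 + 61347 - 858) = 2777 - 1*60495 = 2777 - 60495 = -57718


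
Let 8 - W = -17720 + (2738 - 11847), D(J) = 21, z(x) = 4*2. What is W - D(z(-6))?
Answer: 26816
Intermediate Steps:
z(x) = 8
W = 26837 (W = 8 - (-17720 + (2738 - 11847)) = 8 - (-17720 - 9109) = 8 - 1*(-26829) = 8 + 26829 = 26837)
W - D(z(-6)) = 26837 - 1*21 = 26837 - 21 = 26816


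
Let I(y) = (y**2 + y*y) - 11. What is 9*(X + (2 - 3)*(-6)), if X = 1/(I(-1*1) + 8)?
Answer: 45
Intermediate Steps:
I(y) = -11 + 2*y**2 (I(y) = (y**2 + y**2) - 11 = 2*y**2 - 11 = -11 + 2*y**2)
X = -1 (X = 1/((-11 + 2*(-1*1)**2) + 8) = 1/((-11 + 2*(-1)**2) + 8) = 1/((-11 + 2*1) + 8) = 1/((-11 + 2) + 8) = 1/(-9 + 8) = 1/(-1) = -1)
9*(X + (2 - 3)*(-6)) = 9*(-1 + (2 - 3)*(-6)) = 9*(-1 - 1*(-6)) = 9*(-1 + 6) = 9*5 = 45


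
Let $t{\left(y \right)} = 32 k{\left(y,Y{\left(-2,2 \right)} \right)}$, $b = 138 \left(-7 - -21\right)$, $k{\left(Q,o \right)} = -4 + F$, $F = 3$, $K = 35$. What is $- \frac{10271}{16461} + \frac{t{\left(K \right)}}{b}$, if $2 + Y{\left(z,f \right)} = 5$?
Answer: $- \frac{1697527}{2650221} \approx -0.64052$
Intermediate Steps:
$Y{\left(z,f \right)} = 3$ ($Y{\left(z,f \right)} = -2 + 5 = 3$)
$k{\left(Q,o \right)} = -1$ ($k{\left(Q,o \right)} = -4 + 3 = -1$)
$b = 1932$ ($b = 138 \left(-7 + 21\right) = 138 \cdot 14 = 1932$)
$t{\left(y \right)} = -32$ ($t{\left(y \right)} = 32 \left(-1\right) = -32$)
$- \frac{10271}{16461} + \frac{t{\left(K \right)}}{b} = - \frac{10271}{16461} - \frac{32}{1932} = \left(-10271\right) \frac{1}{16461} - \frac{8}{483} = - \frac{10271}{16461} - \frac{8}{483} = - \frac{1697527}{2650221}$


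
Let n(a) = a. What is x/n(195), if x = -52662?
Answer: -17554/65 ≈ -270.06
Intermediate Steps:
x/n(195) = -52662/195 = -52662*1/195 = -17554/65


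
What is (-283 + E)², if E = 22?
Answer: 68121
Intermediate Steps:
(-283 + E)² = (-283 + 22)² = (-261)² = 68121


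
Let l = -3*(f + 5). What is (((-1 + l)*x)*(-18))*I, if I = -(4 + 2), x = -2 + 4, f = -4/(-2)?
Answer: -4752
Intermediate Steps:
f = 2 (f = -4*(-1/2) = 2)
x = 2
l = -21 (l = -3*(2 + 5) = -3*7 = -21)
I = -6 (I = -1*6 = -6)
(((-1 + l)*x)*(-18))*I = (((-1 - 21)*2)*(-18))*(-6) = (-22*2*(-18))*(-6) = -44*(-18)*(-6) = 792*(-6) = -4752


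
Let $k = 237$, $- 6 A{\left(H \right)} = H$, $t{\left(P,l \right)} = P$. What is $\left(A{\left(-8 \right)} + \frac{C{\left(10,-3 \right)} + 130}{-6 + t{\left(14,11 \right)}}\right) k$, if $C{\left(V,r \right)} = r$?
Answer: $\frac{32627}{8} \approx 4078.4$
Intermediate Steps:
$A{\left(H \right)} = - \frac{H}{6}$
$\left(A{\left(-8 \right)} + \frac{C{\left(10,-3 \right)} + 130}{-6 + t{\left(14,11 \right)}}\right) k = \left(\left(- \frac{1}{6}\right) \left(-8\right) + \frac{-3 + 130}{-6 + 14}\right) 237 = \left(\frac{4}{3} + \frac{127}{8}\right) 237 = \frac{413}{24} \cdot 237 = \frac{32627}{8}$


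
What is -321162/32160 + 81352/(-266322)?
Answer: -7345732207/713742960 ≈ -10.292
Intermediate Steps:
-321162/32160 + 81352/(-266322) = -321162*1/32160 + 81352*(-1/266322) = -53527/5360 - 40676/133161 = -7345732207/713742960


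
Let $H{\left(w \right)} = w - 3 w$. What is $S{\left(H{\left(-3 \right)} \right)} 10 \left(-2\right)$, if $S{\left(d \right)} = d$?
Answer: $-120$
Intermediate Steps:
$H{\left(w \right)} = - 2 w$
$S{\left(H{\left(-3 \right)} \right)} 10 \left(-2\right) = \left(-2\right) \left(-3\right) 10 \left(-2\right) = 6 \cdot 10 \left(-2\right) = 60 \left(-2\right) = -120$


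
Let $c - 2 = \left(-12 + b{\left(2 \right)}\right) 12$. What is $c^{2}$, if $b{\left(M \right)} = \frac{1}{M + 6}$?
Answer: $\frac{78961}{4} \approx 19740.0$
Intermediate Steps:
$b{\left(M \right)} = \frac{1}{6 + M}$
$c = - \frac{281}{2}$ ($c = 2 + \left(-12 + \frac{1}{6 + 2}\right) 12 = 2 + \left(-12 + \frac{1}{8}\right) 12 = 2 - \frac{285}{2} = - \frac{281}{2} \approx -140.5$)
$c^{2} = \left(- \frac{281}{2}\right)^{2} = \frac{78961}{4}$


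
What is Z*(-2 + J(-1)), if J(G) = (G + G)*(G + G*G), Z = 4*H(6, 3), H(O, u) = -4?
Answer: 32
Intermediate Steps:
Z = -16 (Z = 4*(-4) = -16)
J(G) = 2*G*(G + G²) (J(G) = (2*G)*(G + G²) = 2*G*(G + G²))
Z*(-2 + J(-1)) = -16*(-2 + 2*(-1)²*(1 - 1)) = -16*(-2 + 2*1*0) = -16*(-2 + 0) = -16*(-2) = 32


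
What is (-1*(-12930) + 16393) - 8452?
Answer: 20871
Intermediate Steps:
(-1*(-12930) + 16393) - 8452 = (12930 + 16393) - 8452 = 29323 - 8452 = 20871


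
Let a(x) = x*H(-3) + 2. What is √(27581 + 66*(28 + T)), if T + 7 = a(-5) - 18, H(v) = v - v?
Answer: √27911 ≈ 167.07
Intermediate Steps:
H(v) = 0
a(x) = 2 (a(x) = x*0 + 2 = 0 + 2 = 2)
T = -23 (T = -7 + (2 - 18) = -7 - 16 = -23)
√(27581 + 66*(28 + T)) = √(27581 + 66*(28 - 23)) = √(27581 + 66*5) = √(27581 + 330) = √27911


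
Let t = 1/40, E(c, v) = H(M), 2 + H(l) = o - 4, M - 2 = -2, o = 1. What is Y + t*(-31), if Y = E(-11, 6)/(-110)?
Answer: -321/440 ≈ -0.72955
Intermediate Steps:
M = 0 (M = 2 - 2 = 0)
H(l) = -5 (H(l) = -2 + (1 - 4) = -2 - 3 = -5)
E(c, v) = -5
t = 1/40 ≈ 0.025000
Y = 1/22 (Y = -5/(-110) = -5*(-1/110) = 1/22 ≈ 0.045455)
Y + t*(-31) = 1/22 + (1/40)*(-31) = 1/22 - 31/40 = -321/440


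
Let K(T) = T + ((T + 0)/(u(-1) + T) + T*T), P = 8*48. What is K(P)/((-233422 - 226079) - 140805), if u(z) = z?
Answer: -9437184/38319533 ≈ -0.24628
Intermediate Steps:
P = 384
K(T) = T + T**2 + T/(-1 + T) (K(T) = T + ((T + 0)/(-1 + T) + T*T) = T + (T/(-1 + T) + T**2) = T + (T**2 + T/(-1 + T)) = T + T**2 + T/(-1 + T))
K(P)/((-233422 - 226079) - 140805) = (384**3/(-1 + 384))/((-233422 - 226079) - 140805) = (56623104/383)/(-459501 - 140805) = (56623104*(1/383))/(-600306) = (56623104/383)*(-1/600306) = -9437184/38319533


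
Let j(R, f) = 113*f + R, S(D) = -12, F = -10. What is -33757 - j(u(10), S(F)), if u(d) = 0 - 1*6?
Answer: -32395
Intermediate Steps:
u(d) = -6 (u(d) = 0 - 6 = -6)
j(R, f) = R + 113*f
-33757 - j(u(10), S(F)) = -33757 - (-6 + 113*(-12)) = -33757 - (-6 - 1356) = -33757 - 1*(-1362) = -33757 + 1362 = -32395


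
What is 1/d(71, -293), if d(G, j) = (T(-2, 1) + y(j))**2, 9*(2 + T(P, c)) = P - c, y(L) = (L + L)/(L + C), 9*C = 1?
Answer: 15634116/1729225 ≈ 9.0411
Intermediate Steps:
C = 1/9 (C = (1/9)*1 = 1/9 ≈ 0.11111)
y(L) = 2*L/(1/9 + L) (y(L) = (L + L)/(L + 1/9) = (2*L)/(1/9 + L) = 2*L/(1/9 + L))
T(P, c) = -2 - c/9 + P/9 (T(P, c) = -2 + (P - c)/9 = -2 + (-c/9 + P/9) = -2 - c/9 + P/9)
d(G, j) = (-7/3 + 18*j/(1 + 9*j))**2 (d(G, j) = ((-2 - 1/9*1 + (1/9)*(-2)) + 18*j/(1 + 9*j))**2 = ((-2 - 1/9 - 2/9) + 18*j/(1 + 9*j))**2 = (-7/3 + 18*j/(1 + 9*j))**2)
1/d(71, -293) = 1/((7 + 9*(-293))**2/(9*(1 + 9*(-293))**2)) = 1/((7 - 2637)**2/(9*(1 - 2637)**2)) = 1/((1/9)*(-2630)**2/(-2636)**2) = 1/((1/9)*(1/6948496)*6916900) = 1/(1729225/15634116) = 15634116/1729225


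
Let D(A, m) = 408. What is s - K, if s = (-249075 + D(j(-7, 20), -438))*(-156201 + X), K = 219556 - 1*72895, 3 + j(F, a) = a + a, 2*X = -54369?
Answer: 91203550935/2 ≈ 4.5602e+10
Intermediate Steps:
X = -54369/2 (X = (1/2)*(-54369) = -54369/2 ≈ -27185.)
j(F, a) = -3 + 2*a (j(F, a) = -3 + (a + a) = -3 + 2*a)
K = 146661 (K = 219556 - 72895 = 146661)
s = 91203844257/2 (s = (-249075 + 408)*(-156201 - 54369/2) = -248667*(-366771/2) = 91203844257/2 ≈ 4.5602e+10)
s - K = 91203844257/2 - 1*146661 = 91203844257/2 - 146661 = 91203550935/2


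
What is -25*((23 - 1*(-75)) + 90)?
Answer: -4700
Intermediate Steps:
-25*((23 - 1*(-75)) + 90) = -25*((23 + 75) + 90) = -25*(98 + 90) = -25*188 = -4700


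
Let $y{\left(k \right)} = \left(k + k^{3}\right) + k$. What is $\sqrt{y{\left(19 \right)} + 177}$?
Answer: $3 \sqrt{786} \approx 84.107$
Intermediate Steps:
$y{\left(k \right)} = k^{3} + 2 k$
$\sqrt{y{\left(19 \right)} + 177} = \sqrt{19 \left(2 + 19^{2}\right) + 177} = \sqrt{19 \left(2 + 361\right) + 177} = \sqrt{19 \cdot 363 + 177} = \sqrt{6897 + 177} = \sqrt{7074} = 3 \sqrt{786}$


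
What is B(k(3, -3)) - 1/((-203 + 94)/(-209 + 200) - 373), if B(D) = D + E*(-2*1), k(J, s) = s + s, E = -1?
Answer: -12983/3248 ≈ -3.9972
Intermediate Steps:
k(J, s) = 2*s
B(D) = 2 + D (B(D) = D - (-2) = D - 1*(-2) = D + 2 = 2 + D)
B(k(3, -3)) - 1/((-203 + 94)/(-209 + 200) - 373) = (2 + 2*(-3)) - 1/((-203 + 94)/(-209 + 200) - 373) = (2 - 6) - 1/(-109/(-9) - 373) = -4 - 1/(-109*(-⅑) - 373) = -4 - 1/(109/9 - 373) = -4 - 1/(-3248/9) = -4 - 1*(-9/3248) = -4 + 9/3248 = -12983/3248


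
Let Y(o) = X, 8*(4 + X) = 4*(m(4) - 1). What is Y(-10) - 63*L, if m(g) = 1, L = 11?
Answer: -697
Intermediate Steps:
X = -4 (X = -4 + (4*(1 - 1))/8 = -4 + (4*0)/8 = -4 + (⅛)*0 = -4 + 0 = -4)
Y(o) = -4
Y(-10) - 63*L = -4 - 63*11 = -4 - 693 = -697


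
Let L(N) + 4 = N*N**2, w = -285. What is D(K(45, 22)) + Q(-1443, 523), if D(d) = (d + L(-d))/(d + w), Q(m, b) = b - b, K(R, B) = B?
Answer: 10630/263 ≈ 40.418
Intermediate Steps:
Q(m, b) = 0
L(N) = -4 + N**3 (L(N) = -4 + N*N**2 = -4 + N**3)
D(d) = (-4 + d - d**3)/(-285 + d) (D(d) = (d + (-4 + (-d)**3))/(d - 285) = (d + (-4 - d**3))/(-285 + d) = (-4 + d - d**3)/(-285 + d))
D(K(45, 22)) + Q(-1443, 523) = (-4 + 22 - 1*22**3)/(-285 + 22) + 0 = (-4 + 22 - 1*10648)/(-263) + 0 = -(-4 + 22 - 10648)/263 + 0 = -1/263*(-10630) + 0 = 10630/263 + 0 = 10630/263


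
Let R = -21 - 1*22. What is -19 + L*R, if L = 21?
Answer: -922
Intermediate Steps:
R = -43 (R = -21 - 22 = -43)
-19 + L*R = -19 + 21*(-43) = -19 - 903 = -922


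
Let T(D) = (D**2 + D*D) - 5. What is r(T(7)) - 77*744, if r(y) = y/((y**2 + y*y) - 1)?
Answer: -990910443/17297 ≈ -57288.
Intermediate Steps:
T(D) = -5 + 2*D**2 (T(D) = (D**2 + D**2) - 5 = 2*D**2 - 5 = -5 + 2*D**2)
r(y) = y/(-1 + 2*y**2) (r(y) = y/((y**2 + y**2) - 1) = y/(2*y**2 - 1) = y/(-1 + 2*y**2))
r(T(7)) - 77*744 = (-5 + 2*7**2)/(-1 + 2*(-5 + 2*7**2)**2) - 77*744 = (-5 + 2*49)/(-1 + 2*(-5 + 2*49)**2) - 57288 = (-5 + 98)/(-1 + 2*(-5 + 98)**2) - 57288 = 93/(-1 + 2*93**2) - 57288 = 93/(-1 + 2*8649) - 57288 = 93/(-1 + 17298) - 57288 = 93/17297 - 57288 = -990910443/17297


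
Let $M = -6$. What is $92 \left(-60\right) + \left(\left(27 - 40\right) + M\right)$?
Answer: $-5539$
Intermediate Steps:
$92 \left(-60\right) + \left(\left(27 - 40\right) + M\right) = 92 \left(-60\right) + \left(\left(27 - 40\right) - 6\right) = -5520 - 19 = -5539$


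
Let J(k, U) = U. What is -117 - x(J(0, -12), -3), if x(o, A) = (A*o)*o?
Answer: 315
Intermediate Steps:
x(o, A) = A*o²
-117 - x(J(0, -12), -3) = -117 - (-3)*(-12)² = -117 - (-3)*144 = -117 - 1*(-432) = -117 + 432 = 315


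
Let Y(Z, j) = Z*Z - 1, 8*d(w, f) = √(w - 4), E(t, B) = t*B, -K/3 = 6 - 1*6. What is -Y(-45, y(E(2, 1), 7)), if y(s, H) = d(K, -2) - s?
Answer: -2024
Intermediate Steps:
K = 0 (K = -3*(6 - 1*6) = -3*(6 - 6) = -3*0 = 0)
E(t, B) = B*t
d(w, f) = √(-4 + w)/8 (d(w, f) = √(w - 4)/8 = √(-4 + w)/8)
y(s, H) = -s + I/4 (y(s, H) = √(-4 + 0)/8 - s = √(-4)/8 - s = (2*I)/8 - s = I/4 - s = -s + I/4)
Y(Z, j) = -1 + Z² (Y(Z, j) = Z² - 1 = -1 + Z²)
-Y(-45, y(E(2, 1), 7)) = -(-1 + (-45)²) = -(-1 + 2025) = -1*2024 = -2024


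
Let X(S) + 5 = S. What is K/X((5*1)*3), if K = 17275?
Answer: 3455/2 ≈ 1727.5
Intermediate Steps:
X(S) = -5 + S
K/X((5*1)*3) = 17275/(-5 + (5*1)*3) = 17275/(-5 + 5*3) = 17275/(-5 + 15) = 17275/10 = 17275*(⅒) = 3455/2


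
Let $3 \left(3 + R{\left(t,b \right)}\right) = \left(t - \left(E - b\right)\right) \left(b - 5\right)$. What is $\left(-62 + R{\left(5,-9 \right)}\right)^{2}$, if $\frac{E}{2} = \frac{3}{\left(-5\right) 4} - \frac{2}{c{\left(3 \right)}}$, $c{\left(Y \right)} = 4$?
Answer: $\frac{68644}{25} \approx 2745.8$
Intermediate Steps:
$E = - \frac{13}{10}$ ($E = 2 \left(\frac{3}{\left(-5\right) 4} - \frac{2}{4}\right) = 2 \left(\frac{3}{-20} - \frac{1}{2}\right) = 2 \left(3 \left(- \frac{1}{20}\right) - \frac{1}{2}\right) = 2 \left(- \frac{3}{20} - \frac{1}{2}\right) = 2 \left(- \frac{13}{20}\right) = - \frac{13}{10} \approx -1.3$)
$R{\left(t,b \right)} = -3 + \frac{\left(-5 + b\right) \left(\frac{13}{10} + b + t\right)}{3}$ ($R{\left(t,b \right)} = -3 + \frac{\left(t + \left(b - - \frac{13}{10}\right)\right) \left(b - 5\right)}{3} = -3 + \frac{\left(t + \left(b + \frac{13}{10}\right)\right) \left(-5 + b\right)}{3} = -3 + \frac{\left(t + \left(\frac{13}{10} + b\right)\right) \left(-5 + b\right)}{3} = -3 + \frac{\left(\frac{13}{10} + b + t\right) \left(-5 + b\right)}{3} = -3 + \frac{\left(-5 + b\right) \left(\frac{13}{10} + b + t\right)}{3}$)
$\left(-62 + R{\left(5,-9 \right)}\right)^{2} = \left(-62 - \left(\frac{12}{5} - 27 + 15\right)\right)^{2} = \left(-62 - - \frac{48}{5}\right)^{2} = \left(-62 + \frac{48}{5}\right)^{2} = \left(- \frac{262}{5}\right)^{2} = \frac{68644}{25}$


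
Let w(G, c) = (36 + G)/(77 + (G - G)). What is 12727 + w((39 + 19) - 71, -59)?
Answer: 980002/77 ≈ 12727.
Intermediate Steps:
w(G, c) = 36/77 + G/77 (w(G, c) = (36 + G)/(77 + 0) = (36 + G)/77 = (36 + G)*(1/77) = 36/77 + G/77)
12727 + w((39 + 19) - 71, -59) = 12727 + (36/77 + ((39 + 19) - 71)/77) = 12727 + (36/77 + (58 - 71)/77) = 12727 + (36/77 + (1/77)*(-13)) = 12727 + (36/77 - 13/77) = 12727 + 23/77 = 980002/77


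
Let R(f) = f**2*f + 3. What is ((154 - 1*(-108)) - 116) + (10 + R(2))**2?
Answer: 587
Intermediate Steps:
R(f) = 3 + f**3 (R(f) = f**3 + 3 = 3 + f**3)
((154 - 1*(-108)) - 116) + (10 + R(2))**2 = ((154 - 1*(-108)) - 116) + (10 + (3 + 2**3))**2 = ((154 + 108) - 116) + (10 + (3 + 8))**2 = (262 - 116) + (10 + 11)**2 = 146 + 21**2 = 146 + 441 = 587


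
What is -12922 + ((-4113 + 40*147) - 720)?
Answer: -11875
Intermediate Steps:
-12922 + ((-4113 + 40*147) - 720) = -12922 + ((-4113 + 5880) - 720) = -12922 + (1767 - 720) = -12922 + 1047 = -11875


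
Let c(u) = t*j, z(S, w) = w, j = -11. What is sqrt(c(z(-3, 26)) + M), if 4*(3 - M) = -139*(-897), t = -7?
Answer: I*sqrt(124363)/2 ≈ 176.33*I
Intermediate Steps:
M = -124671/4 (M = 3 - (-139)*(-897)/4 = 3 - 1/4*124683 = 3 - 124683/4 = -124671/4 ≈ -31168.)
c(u) = 77 (c(u) = -7*(-11) = 77)
sqrt(c(z(-3, 26)) + M) = sqrt(77 - 124671/4) = sqrt(-124363/4) = I*sqrt(124363)/2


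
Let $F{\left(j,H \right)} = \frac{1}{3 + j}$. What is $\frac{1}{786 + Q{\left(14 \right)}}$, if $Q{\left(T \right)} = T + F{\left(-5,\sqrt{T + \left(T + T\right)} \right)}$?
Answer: $\frac{2}{1599} \approx 0.0012508$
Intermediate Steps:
$Q{\left(T \right)} = - \frac{1}{2} + T$ ($Q{\left(T \right)} = T + \frac{1}{3 - 5} = T + \frac{1}{-2} = T - \frac{1}{2} = - \frac{1}{2} + T$)
$\frac{1}{786 + Q{\left(14 \right)}} = \frac{1}{786 + \left(- \frac{1}{2} + 14\right)} = \frac{1}{786 + \frac{27}{2}} = \frac{1}{\frac{1599}{2}} = \frac{2}{1599}$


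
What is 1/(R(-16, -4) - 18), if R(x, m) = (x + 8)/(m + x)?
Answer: -5/88 ≈ -0.056818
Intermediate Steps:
R(x, m) = (8 + x)/(m + x)
1/(R(-16, -4) - 18) = 1/((8 - 16)/(-4 - 16) - 18) = 1/(-8/(-20) - 18) = 1/(-1/20*(-8) - 18) = 1/(⅖ - 18) = 1/(-88/5) = -5/88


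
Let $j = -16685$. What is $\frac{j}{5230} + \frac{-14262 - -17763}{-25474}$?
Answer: $- \frac{22167196}{6661451} \approx -3.3277$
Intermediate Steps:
$\frac{j}{5230} + \frac{-14262 - -17763}{-25474} = - \frac{16685}{5230} + \frac{-14262 - -17763}{-25474} = \left(-16685\right) \frac{1}{5230} + \left(-14262 + 17763\right) \left(- \frac{1}{25474}\right) = - \frac{3337}{1046} + 3501 \left(- \frac{1}{25474}\right) = - \frac{3337}{1046} - \frac{3501}{25474} = - \frac{22167196}{6661451}$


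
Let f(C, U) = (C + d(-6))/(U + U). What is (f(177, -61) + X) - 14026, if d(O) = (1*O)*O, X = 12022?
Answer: -244701/122 ≈ -2005.7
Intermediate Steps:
d(O) = O**2 (d(O) = O*O = O**2)
f(C, U) = (36 + C)/(2*U) (f(C, U) = (C + (-6)**2)/(U + U) = (C + 36)/((2*U)) = (36 + C)*(1/(2*U)) = (36 + C)/(2*U))
(f(177, -61) + X) - 14026 = ((1/2)*(36 + 177)/(-61) + 12022) - 14026 = ((1/2)*(-1/61)*213 + 12022) - 14026 = (-213/122 + 12022) - 14026 = 1466471/122 - 14026 = -244701/122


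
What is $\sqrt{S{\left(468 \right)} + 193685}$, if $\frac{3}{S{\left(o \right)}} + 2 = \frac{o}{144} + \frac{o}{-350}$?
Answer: $\frac{\sqrt{720573785}}{61} \approx 440.06$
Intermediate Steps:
$S{\left(o \right)} = \frac{3}{-2 + \frac{103 o}{25200}}$ ($S{\left(o \right)} = \frac{3}{-2 + \left(\frac{o}{144} + \frac{o}{-350}\right)} = \frac{3}{-2 + \left(o \frac{1}{144} + o \left(- \frac{1}{350}\right)\right)} = \frac{3}{-2 + \left(\frac{o}{144} - \frac{o}{350}\right)} = \frac{3}{-2 + \frac{103 o}{25200}}$)
$\sqrt{S{\left(468 \right)} + 193685} = \sqrt{\frac{75600}{-50400 + 103 \cdot 468} + 193685} = \sqrt{\frac{75600}{-50400 + 48204} + 193685} = \sqrt{\frac{75600}{-2196} + 193685} = \sqrt{75600 \left(- \frac{1}{2196}\right) + 193685} = \sqrt{- \frac{2100}{61} + 193685} = \sqrt{\frac{11812685}{61}} = \frac{\sqrt{720573785}}{61}$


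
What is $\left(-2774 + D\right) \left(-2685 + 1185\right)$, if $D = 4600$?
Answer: $-2739000$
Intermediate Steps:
$\left(-2774 + D\right) \left(-2685 + 1185\right) = \left(-2774 + 4600\right) \left(-2685 + 1185\right) = 1826 \left(-1500\right) = -2739000$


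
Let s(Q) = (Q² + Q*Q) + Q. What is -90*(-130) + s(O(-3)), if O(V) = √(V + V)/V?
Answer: 35096/3 - I*√6/3 ≈ 11699.0 - 0.8165*I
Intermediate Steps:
O(V) = √2/√V (O(V) = √(2*V)/V = (√2*√V)/V = √2/√V)
s(Q) = Q + 2*Q² (s(Q) = (Q² + Q²) + Q = 2*Q² + Q = Q + 2*Q²)
-90*(-130) + s(O(-3)) = -90*(-130) + (√2/√(-3))*(1 + 2*(√2/√(-3))) = 11700 + (√2*(-I*√3/3))*(1 + 2*(√2*(-I*√3/3))) = 11700 + (-I*√6/3)*(1 + 2*(-I*√6/3)) = 11700 + (-I*√6/3)*(1 - 2*I*√6/3) = 11700 - I*√6*(1 - 2*I*√6/3)/3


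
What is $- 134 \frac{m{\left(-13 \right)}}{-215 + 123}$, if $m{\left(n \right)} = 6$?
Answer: $\frac{201}{23} \approx 8.7391$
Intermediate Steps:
$- 134 \frac{m{\left(-13 \right)}}{-215 + 123} = - 134 \frac{6}{-215 + 123} = - 134 \frac{6}{-92} = - 134 \cdot 6 \left(- \frac{1}{92}\right) = \left(-134\right) \left(- \frac{3}{46}\right) = \frac{201}{23}$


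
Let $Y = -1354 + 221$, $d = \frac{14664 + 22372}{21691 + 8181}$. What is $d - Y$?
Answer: $\frac{8470503}{7468} \approx 1134.2$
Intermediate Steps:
$d = \frac{9259}{7468}$ ($d = \frac{37036}{29872} = 37036 \cdot \frac{1}{29872} = \frac{9259}{7468} \approx 1.2398$)
$Y = -1133$
$d - Y = \frac{9259}{7468} - -1133 = \frac{9259}{7468} + 1133 = \frac{8470503}{7468}$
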